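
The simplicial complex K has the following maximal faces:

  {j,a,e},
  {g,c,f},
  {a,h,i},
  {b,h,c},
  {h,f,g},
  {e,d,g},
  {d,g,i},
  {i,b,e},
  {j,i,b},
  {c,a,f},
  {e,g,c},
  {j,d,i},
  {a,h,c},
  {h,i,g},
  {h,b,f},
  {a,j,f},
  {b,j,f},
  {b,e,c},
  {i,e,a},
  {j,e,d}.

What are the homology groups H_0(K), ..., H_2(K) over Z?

K has 10 vertices, 30 edges, 20 triangles.
rank ∂_0 = 0, rank ∂_1 = 9 ⇒ b_0 = 10 − 0 − 9 = 1; all invariant factors of ∂_1 are 1 so no torsion. So H_0 ≅ Z.
rank ∂_1 = 9, rank ∂_2 = 20 ⇒ b_1 = 30 − 9 − 20 = 1; ∂_2 has invariant factor(s) [2] giving torsion. So H_1 ≅ Z ⊕ Z/2.
rank ∂_2 = 20, rank ∂_3 = 0 ⇒ b_2 = 20 − 20 − 0 = 0. So H_2 ≅ 0.

H_0 = Z,  H_1 = Z ⊕ Z/2,  H_2 = 0.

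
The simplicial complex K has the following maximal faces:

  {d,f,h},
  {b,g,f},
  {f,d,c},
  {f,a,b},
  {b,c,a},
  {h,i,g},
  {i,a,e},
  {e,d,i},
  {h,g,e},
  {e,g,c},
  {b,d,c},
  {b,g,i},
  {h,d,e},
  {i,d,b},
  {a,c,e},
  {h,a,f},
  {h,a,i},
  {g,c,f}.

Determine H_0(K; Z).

Order the vertices as a < b < c < d < e < f < g < h < i. Listing each simplex with vertices in this order, K has dimension 2 with simplices:

  0-simplices (9): a, b, c, d, e, f, g, h, i
  1-simplices (27): ab, ac, ae, af, ah, ai, bc, bd, bf, bg, bi, cd, ce, cf, cg, de, df, dh, di, eg, eh, ei, fg, fh, gh, gi, hi
  2-simplices (18): abc, abf, ace, aei, afh, ahi, bcd, bdi, bfg, bgi, cdf, ceg, cfg, deh, dei, dfh, egh, ghi

giving chain groups C_0 ≅ Z^9, C_1 ≅ Z^27, C_2 ≅ Z^18.

The boundary map ∂_1: C_1 → C_0 is given by ∂[p,q] = [q] − [p]. For instance
  ∂ah = h − a.
The resulting 9×27 matrix has rank 8, and its Smith normal form has invariant factors (1,1,1,1,1,1,1,1).

The boundary map ∂_2: C_2 → C_1 sends each 2-simplex [p,q,r] to [q,r] − [p,r] + [p,q]. For instance
  ∂deh = eh − dh + de,
  ∂abf = bf − af + ab.
This gives a 27×18 integer matrix of rank 18; reducing to Smith normal form yields diagonal entries (1,1,1,1,1,1,1,1,1,1,1,1,1,1,1,1,1,2).

Now H_k = ker ∂_k / im ∂_{k+1}, so:

  H_0: rank C_0 − rank ∂_1 = 9 − 8 = 1, and the invariant factors of ∂_1 are all 1, so H_0 ≅ Z.

(K is a triangulation of the Klein bottle.)

H_0 ≅ Z.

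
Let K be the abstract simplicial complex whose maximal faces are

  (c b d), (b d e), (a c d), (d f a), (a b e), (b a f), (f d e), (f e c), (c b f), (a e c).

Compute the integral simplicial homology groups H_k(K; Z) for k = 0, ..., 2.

H_0 ≅ Z,  H_1 ≅ Z/2,  H_2 = 0.

Order the vertices as a < b < c < d < e < f. Listing each simplex with vertices in this order, K has dimension 2 with simplices:

  0-simplices (6): a, b, c, d, e, f
  1-simplices (15): ab, ac, ad, ae, af, bc, bd, be, bf, cd, ce, cf, de, df, ef
  2-simplices (10): abe, abf, acd, ace, adf, bcd, bcf, bde, cef, def

giving chain groups C_0 ≅ Z^6, C_1 ≅ Z^15, C_2 ≅ Z^10.

∂_1: C_1 → C_0 maps an edge to its endpoints' difference, ∂[p,q] = q − p. For instance
  ∂ae = e − a.
As a 6×15 matrix over Z this has rank 5, with invariant factors (1,1,1,1,1).

∂_2: C_2 → C_1 acts by ∂[p,q,r] = [q,r] − [p,r] + [p,q]. For instance
  ∂acd = cd − ad + ac,
  ∂abf = bf − af + ab.
This gives a 15×10 integer matrix of rank 10; reducing to Smith normal form yields diagonal entries (1,1,1,1,1,1,1,1,1,2).

From H_k ≅ ker(∂_k) / im(∂_{k+1}) we obtain:

  H_0: rank C_0 − rank ∂_1 = 6 − 5 = 1, and the invariant factors of ∂_1 are all 1, so H_0 ≅ Z.
  H_1: rank ker ∂_1 − rank ∂_2 = (15 − 5) − 10 = 0, and ∂_2 has invariant factor 2 > 1, so H_1 ≅ Z/2.
  H_2: rank ker ∂_2 − rank ∂_3 = (10 − 10) − 0 = 0, and there is no ∂_3, so H_2 ≅ 0.

As a check, the Euler characteristic is 6 − 15 + 10 = 1, which agrees with 1 − 0 + 0 = 1.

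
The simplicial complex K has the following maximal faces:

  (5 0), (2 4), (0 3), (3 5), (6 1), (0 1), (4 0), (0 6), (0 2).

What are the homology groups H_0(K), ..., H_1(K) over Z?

H_0 = Z,  H_1 = Z^3.

We work with the vertex ordering 0 < 1 < 2 < 3 < 4 < 5 < 6. The simplices of K, each written with vertices in increasing order, are:

  0-simplices (7): [0], [1], [2], [3], [4], [5], [6]
  1-simplices (9): [0,1], [0,2], [0,3], [0,4], [0,5], [0,6], [1,6], [2,4], [3,5]

so the chain groups are C_0 ≅ Z^7, C_1 ≅ Z^9.

Boundary ∂_1: C_1 → C_0 is given by ∂[p,q] = [q] − [p].
As a 7×9 matrix over Z this has rank 6, with invariant factors (1,1,1,1,1,1).

Reading off H_k = ker ∂_k / im ∂_{k+1}:

  H_0: rank C_0 − rank ∂_1 = 7 − 6 = 1, and the invariant factors of ∂_1 are all 1, so H_0 = Z.
  H_1: rank ker ∂_1 − rank ∂_2 = (9 − 6) − 0 = 3, and there is no ∂_2, so H_1 = Z^3.

As a check, the Euler characteristic is 7 − 9 = -2, which agrees with 1 − 3 = -2.
(K is a triangulation of a wedge of 3 circles.)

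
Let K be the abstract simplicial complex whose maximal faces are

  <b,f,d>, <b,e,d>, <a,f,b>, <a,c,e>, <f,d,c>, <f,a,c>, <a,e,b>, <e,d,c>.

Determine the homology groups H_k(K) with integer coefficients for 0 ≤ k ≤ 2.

H_0 = Z,  H_1 = 0,  H_2 = Z.

We work with the vertex ordering a < b < c < d < e < f. The simplices of K, each written with vertices in increasing order, are:

  0-simplices (6): a, b, c, d, e, f
  1-simplices (12): ab, ac, ae, af, bd, be, bf, cd, ce, cf, de, df
  2-simplices (8): abe, abf, ace, acf, bde, bdf, cde, cdf

so the chain groups are C_0 ≅ Z^6, C_1 ≅ Z^12, C_2 ≅ Z^8.

∂_1: C_1 → C_0 is given by ∂[p,q] = [q] − [p].
This gives a 6×12 integer matrix of rank 5; reducing to Smith normal form yields diagonal entries (1,1,1,1,1).

Boundary ∂_2: C_2 → C_1 sends each 2-simplex [p,q,r] to [q,r] − [p,r] + [p,q]. For instance
  ∂ace = ce − ae + ac,
  ∂abe = be − ae + ab.
The 12×8 boundary matrix has rank 7 and Smith normal form diag(1,1,1,1,1,1,1).

Reading off H_k = ker ∂_k / im ∂_{k+1}:

  H_0: rank C_0 − rank ∂_1 = 6 − 5 = 1, and the invariant factors of ∂_1 are all 1, so H_0 = Z.
  H_1: rank ker ∂_1 − rank ∂_2 = (12 − 5) − 7 = 0, and the invariant factors of ∂_2 are all 1, so H_1 = 0.
  H_2: rank ker ∂_2 − rank ∂_3 = (8 − 7) − 0 = 1, and there is no ∂_3, so H_2 = Z.

As a check, the Euler characteristic is 6 − 12 + 8 = 2, which agrees with 1 − 0 + 1 = 2.
(K is a triangulation of the 2-sphere S^2.)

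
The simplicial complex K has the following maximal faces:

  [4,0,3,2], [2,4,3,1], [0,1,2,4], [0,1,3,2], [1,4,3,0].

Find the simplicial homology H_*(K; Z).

H_0 = Z,  H_1 = 0,  H_2 = 0,  H_3 = Z.

We work with the vertex ordering 0 < 1 < 2 < 3 < 4. The simplices of K, each written with vertices in increasing order, are:

  0-simplices (5): [0], [1], [2], [3], [4]
  1-simplices (10): [0,1], [0,2], [0,3], [0,4], [1,2], [1,3], [1,4], [2,3], [2,4], [3,4]
  2-simplices (10): [0,1,2], [0,1,3], [0,1,4], [0,2,3], [0,2,4], [0,3,4], [1,2,3], [1,2,4], [1,3,4], [2,3,4]
  3-simplices (5): [0,1,2,3], [0,1,2,4], [0,1,3,4], [0,2,3,4], [1,2,3,4]

Hence C_0 ≅ Z^5, C_1 ≅ Z^10, C_2 ≅ Z^10, C_3 ≅ Z^5.

∂_1: C_1 → C_0 is given by ∂[p,q] = [q] − [p]. For instance
  ∂[1,2] = [2] − [1].
This gives a 5×10 integer matrix of rank 4; reducing to Smith normal form yields diagonal entries (1,1,1,1).

The boundary map ∂_2: C_2 → C_1 maps a triangle to the signed sum of its edges. For instance
  ∂[0,3,4] = [3,4] − [0,4] + [0,3],
  ∂[0,1,4] = [1,4] − [0,4] + [0,1].
This gives a 10×10 integer matrix of rank 6; reducing to Smith normal form yields diagonal entries (1,1,1,1,1,1).

The boundary map ∂_3: C_3 → C_2 sends each 3-simplex σ to the alternating sum Σ_i (−1)^i (σ with its i-th vertex removed). For instance
  ∂[1,2,3,4] = [2,3,4] − [1,3,4] + [1,2,4] − [1,2,3],
  ∂[0,2,3,4] = [2,3,4] − [0,3,4] + [0,2,4] − [0,2,3].
As a 10×5 matrix over Z this has rank 4, with invariant factors (1,1,1,1).

Now H_k = ker ∂_k / im ∂_{k+1}, so:

  H_0: rank C_0 − rank ∂_1 = 5 − 4 = 1, and the invariant factors of ∂_1 are all 1, so H_0 ≅ Z.
  H_1: rank ker ∂_1 − rank ∂_2 = (10 − 4) − 6 = 0, and the invariant factors of ∂_2 are all 1, so H_1 ≅ 0.
  H_2: rank ker ∂_2 − rank ∂_3 = (10 − 6) − 4 = 0, and the invariant factors of ∂_3 are all 1, so H_2 ≅ 0.
  H_3: rank ker ∂_3 − rank ∂_4 = (5 − 4) − 0 = 1, and there is no ∂_4, so H_3 ≅ Z.

As a check, the Euler characteristic is 5 − 10 + 10 − 5 = 0, which agrees with 1 − 0 + 0 − 1 = 0.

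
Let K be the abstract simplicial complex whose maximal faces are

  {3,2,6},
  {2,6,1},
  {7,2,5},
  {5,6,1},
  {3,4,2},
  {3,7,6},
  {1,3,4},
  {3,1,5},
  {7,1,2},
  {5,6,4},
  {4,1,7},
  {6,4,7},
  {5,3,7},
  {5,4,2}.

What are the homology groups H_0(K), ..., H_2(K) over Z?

Take the total order 1 < 2 < 3 < 4 < 5 < 6 < 7 on the vertex set. Then K (dimension 2) consists of the simplices:

  0-simplices (7): [1], [2], [3], [4], [5], [6], [7]
  1-simplices (21): [1,2], [1,3], [1,4], [1,5], [1,6], [1,7], [2,3], [2,4], [2,5], [2,6], [2,7], [3,4], [3,5], [3,6], [3,7], [4,5], [4,6], [4,7], [5,6], [5,7], [6,7]
  2-simplices (14): [1,2,6], [1,2,7], [1,3,4], [1,3,5], [1,4,7], [1,5,6], [2,3,4], [2,3,6], [2,4,5], [2,5,7], [3,5,7], [3,6,7], [4,5,6], [4,6,7]

Hence C_0 ≅ Z^7, C_1 ≅ Z^21, C_2 ≅ Z^14.

Boundary ∂_1: C_1 → C_0 maps an edge to its endpoints' difference, ∂[p,q] = q − p. For instance
  ∂[4,7] = [7] − [4].
The resulting 7×21 matrix has rank 6, and its Smith normal form has invariant factors (1,1,1,1,1,1).

∂_2: C_2 → C_1 sends each 2-simplex [p,q,r] to [q,r] − [p,r] + [p,q]. For instance
  ∂[1,3,5] = [3,5] − [1,5] + [1,3],
  ∂[2,3,4] = [3,4] − [2,4] + [2,3].
The 21×14 boundary matrix has rank 13 and Smith normal form diag(1,1,1,1,1,1,1,1,1,1,1,1,1).

Now H_k = ker ∂_k / im ∂_{k+1}, so:

  H_0: rank C_0 − rank ∂_1 = 7 − 6 = 1, and the invariant factors of ∂_1 are all 1, so H_0 ≅ Z.
  H_1: rank ker ∂_1 − rank ∂_2 = (21 − 6) − 13 = 2, and the invariant factors of ∂_2 are all 1, so H_1 ≅ Z^2.
  H_2: rank ker ∂_2 − rank ∂_3 = (14 − 13) − 0 = 1, and there is no ∂_3, so H_2 ≅ Z.

H_0 = Z,  H_1 = Z^2,  H_2 = Z.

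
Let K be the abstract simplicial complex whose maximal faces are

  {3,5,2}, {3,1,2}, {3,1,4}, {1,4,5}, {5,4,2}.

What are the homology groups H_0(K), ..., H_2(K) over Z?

H_0 ≅ Z,  H_1 ≅ Z,  H_2 = 0.

Take the total order 1 < 2 < 3 < 4 < 5 on the vertex set. Then K (dimension 2) consists of the simplices:

  0-simplices (5): [1], [2], [3], [4], [5]
  1-simplices (10): [1,2], [1,3], [1,4], [1,5], [2,3], [2,4], [2,5], [3,4], [3,5], [4,5]
  2-simplices (5): [1,2,3], [1,3,4], [1,4,5], [2,3,5], [2,4,5]

giving chain groups C_0 ≅ Z^5, C_1 ≅ Z^10, C_2 ≅ Z^5.

∂_1: C_1 → C_0 maps an edge to its endpoints' difference, ∂[p,q] = q − p.
The resulting 5×10 matrix has rank 4, and its Smith normal form has invariant factors (1,1,1,1).

The boundary map ∂_2: C_2 → C_1 maps a triangle to the signed sum of its edges. For instance
  ∂[2,4,5] = [4,5] − [2,5] + [2,4],
  ∂[1,2,3] = [2,3] − [1,3] + [1,2].
As a 10×5 matrix over Z this has rank 5, with invariant factors (1,1,1,1,1).

From H_k ≅ ker(∂_k) / im(∂_{k+1}) we obtain:

  H_0: rank C_0 − rank ∂_1 = 5 − 4 = 1, and the invariant factors of ∂_1 are all 1, so H_0 ≅ Z.
  H_1: rank ker ∂_1 − rank ∂_2 = (10 − 4) − 5 = 1, and the invariant factors of ∂_2 are all 1, so H_1 ≅ Z.
  H_2: rank ker ∂_2 − rank ∂_3 = (5 − 5) − 0 = 0, and there is no ∂_3, so H_2 ≅ 0.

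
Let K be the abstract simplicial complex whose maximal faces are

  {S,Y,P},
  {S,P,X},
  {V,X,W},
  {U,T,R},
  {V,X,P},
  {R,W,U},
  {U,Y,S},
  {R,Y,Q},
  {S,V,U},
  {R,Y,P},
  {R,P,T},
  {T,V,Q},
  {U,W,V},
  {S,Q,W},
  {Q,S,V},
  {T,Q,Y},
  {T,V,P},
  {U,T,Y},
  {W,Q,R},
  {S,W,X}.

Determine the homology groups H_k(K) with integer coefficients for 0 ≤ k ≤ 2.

H_0 = Z,  H_1 = Z × Z/2,  H_2 = 0.

Order the vertices as P < Q < R < S < T < U < V < W < X < Y. Listing each simplex with vertices in this order, K has dimension 2 with simplices:

  0-simplices (10): P, Q, R, S, T, U, V, W, X, Y
  1-simplices (30): PR, PS, PT, PV, PX, PY, QR, QS, QT, QV, QW, QY, RT, RU, RW, RY, SU, SV, SW, SX, SY, TU, TV, TY, UV, UW, UY, VW, VX, WX
  2-simplices (20): PRT, PRY, PSX, PSY, PTV, PVX, QRW, QRY, QSV, QSW, QTV, QTY, RTU, RUW, SUV, SUY, SWX, TUY, UVW, VWX

Hence C_0 ≅ Z^10, C_1 ≅ Z^30, C_2 ≅ Z^20.

The boundary map ∂_1: C_1 → C_0 is given by ∂[p,q] = [q] − [p]. For instance
  ∂RU = U − R.
This gives a 10×30 integer matrix of rank 9; reducing to Smith normal form yields diagonal entries (1,1,1,1,1,1,1,1,1).

Boundary ∂_2: C_2 → C_1 sends each 2-simplex [p,q,r] to [q,r] − [p,r] + [p,q]. For instance
  ∂RTU = TU − RU + RT,
  ∂PSY = SY − PY + PS.
As a 30×20 matrix over Z this has rank 20, with invariant factors (1,1,1,1,1,1,1,1,1,1,1,1,1,1,1,1,1,1,1,2).

Reading off H_k = ker ∂_k / im ∂_{k+1}:

  H_0: rank C_0 − rank ∂_1 = 10 − 9 = 1, and the invariant factors of ∂_1 are all 1, so H_0 = Z.
  H_1: rank ker ∂_1 − rank ∂_2 = (30 − 9) − 20 = 1, and ∂_2 has invariant factor 2 > 1, so H_1 = Z × Z/2.
  H_2: rank ker ∂_2 − rank ∂_3 = (20 − 20) − 0 = 0, and there is no ∂_3, so H_2 = 0.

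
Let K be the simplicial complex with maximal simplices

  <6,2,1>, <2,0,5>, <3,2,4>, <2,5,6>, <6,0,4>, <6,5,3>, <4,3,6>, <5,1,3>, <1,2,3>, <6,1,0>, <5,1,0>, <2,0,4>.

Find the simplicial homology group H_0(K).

H_0 = Z.

We work with the vertex ordering 0 < 1 < 2 < 3 < 4 < 5 < 6. The simplices of K, each written with vertices in increasing order, are:

  0-simplices (7): [0], [1], [2], [3], [4], [5], [6]
  1-simplices (18): [0,1], [0,2], [0,4], [0,5], [0,6], [1,2], [1,3], [1,5], [1,6], [2,3], [2,4], [2,5], [2,6], [3,4], [3,5], [3,6], [4,6], [5,6]
  2-simplices (12): [0,1,5], [0,1,6], [0,2,4], [0,2,5], [0,4,6], [1,2,3], [1,2,6], [1,3,5], [2,3,4], [2,5,6], [3,4,6], [3,5,6]

so the chain groups are C_0 ≅ Z^7, C_1 ≅ Z^18, C_2 ≅ Z^12.

∂_1: C_1 → C_0 sends each edge [p,q] (with p < q) to q − p. For instance
  ∂[2,6] = [6] − [2].
The 7×18 boundary matrix has rank 6 and Smith normal form diag(1,1,1,1,1,1).

∂_2: C_2 → C_1 sends each 2-simplex [p,q,r] to [q,r] − [p,r] + [p,q]. For instance
  ∂[2,3,4] = [3,4] − [2,4] + [2,3],
  ∂[0,4,6] = [4,6] − [0,6] + [0,4].
The resulting 18×12 matrix has rank 12, and its Smith normal form has invariant factors (1,1,1,1,1,1,1,1,1,1,1,2).

Computing H_k = (kernel of ∂_k) / (image of ∂_{k+1}):

  H_0: rank C_0 − rank ∂_1 = 7 − 6 = 1, and the invariant factors of ∂_1 are all 1, so H_0 = Z.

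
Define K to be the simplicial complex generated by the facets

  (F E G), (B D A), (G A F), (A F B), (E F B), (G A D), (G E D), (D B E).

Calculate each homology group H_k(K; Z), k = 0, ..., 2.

H_0 ≅ Z,  H_1 = 0,  H_2 ≅ Z.

We work with the vertex ordering A < B < D < E < F < G. The simplices of K, each written with vertices in increasing order, are:

  0-simplices (6): A, B, D, E, F, G
  1-simplices (12): AB, AD, AF, AG, BD, BE, BF, DE, DG, EF, EG, FG
  2-simplices (8): ABD, ABF, ADG, AFG, BDE, BEF, DEG, EFG

giving chain groups C_0 ≅ Z^6, C_1 ≅ Z^12, C_2 ≅ Z^8.

∂_1: C_1 → C_0 maps an edge to its endpoints' difference, ∂[p,q] = q − p.
The resulting 6×12 matrix has rank 5, and its Smith normal form has invariant factors (1,1,1,1,1).

Boundary ∂_2: C_2 → C_1 sends each 2-simplex [p,q,r] to [q,r] − [p,r] + [p,q]. For instance
  ∂EFG = FG − EG + EF,
  ∂AFG = FG − AG + AF.
The 12×8 boundary matrix has rank 7 and Smith normal form diag(1,1,1,1,1,1,1).

Now H_k = ker ∂_k / im ∂_{k+1}, so:

  H_0: rank C_0 − rank ∂_1 = 6 − 5 = 1, and the invariant factors of ∂_1 are all 1, so H_0 = Z.
  H_1: rank ker ∂_1 − rank ∂_2 = (12 − 5) − 7 = 0, and the invariant factors of ∂_2 are all 1, so H_1 = 0.
  H_2: rank ker ∂_2 − rank ∂_3 = (8 − 7) − 0 = 1, and there is no ∂_3, so H_2 = Z.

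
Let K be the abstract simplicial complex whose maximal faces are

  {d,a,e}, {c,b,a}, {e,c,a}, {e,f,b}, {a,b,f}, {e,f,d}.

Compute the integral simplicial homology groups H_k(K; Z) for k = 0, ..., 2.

Order the vertices as a < b < c < d < e < f. Listing each simplex with vertices in this order, K has dimension 2 with simplices:

  0-simplices (6): a, b, c, d, e, f
  1-simplices (12): ab, ac, ad, ae, af, bc, be, bf, ce, de, df, ef
  2-simplices (6): abc, abf, ace, ade, bef, def

so the chain groups are C_0 ≅ Z^6, C_1 ≅ Z^12, C_2 ≅ Z^6.

Boundary ∂_1: C_1 → C_0 is given by ∂[p,q] = [q] − [p].
As a 6×12 matrix over Z this has rank 5, with invariant factors (1,1,1,1,1).

Boundary ∂_2: C_2 → C_1 acts by ∂[p,q,r] = [q,r] − [p,r] + [p,q]. For instance
  ∂abf = bf − af + ab,
  ∂ace = ce − ae + ac.
As a 12×6 matrix over Z this has rank 6, with invariant factors (1,1,1,1,1,1).

From H_k ≅ ker(∂_k) / im(∂_{k+1}) we obtain:

  H_0: rank C_0 − rank ∂_1 = 6 − 5 = 1, and the invariant factors of ∂_1 are all 1, so H_0 ≅ Z.
  H_1: rank ker ∂_1 − rank ∂_2 = (12 − 5) − 6 = 1, and the invariant factors of ∂_2 are all 1, so H_1 ≅ Z.
  H_2: rank ker ∂_2 − rank ∂_3 = (6 − 6) − 0 = 0, and there is no ∂_3, so H_2 ≅ 0.

As a check, the Euler characteristic is 6 − 12 + 6 = 0, which agrees with 1 − 1 + 0 = 0.

H_0 ≅ Z,  H_1 ≅ Z,  H_2 = 0.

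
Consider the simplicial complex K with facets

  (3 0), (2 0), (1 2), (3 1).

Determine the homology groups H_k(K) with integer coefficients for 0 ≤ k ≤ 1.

H_0 = Z,  H_1 = Z.

Fix the vertex order 0 < 1 < 2 < 3 and write every simplex with vertices in increasing order. Then dim K = 1 and the simplices of K are:

  0-simplices (4): [0], [1], [2], [3]
  1-simplices (4): [0,2], [0,3], [1,2], [1,3]

Hence C_0 ≅ Z^4, C_1 ≅ Z^4.

The boundary map ∂_1: C_1 → C_0 is given by ∂[p,q] = [q] − [p].
This gives a 4×4 integer matrix of rank 3; reducing to Smith normal form yields diagonal entries (1,1,1).

Computing H_k = (kernel of ∂_k) / (image of ∂_{k+1}):

  H_0: rank C_0 − rank ∂_1 = 4 − 3 = 1, and the invariant factors of ∂_1 are all 1, so H_0 = Z.
  H_1: rank ker ∂_1 − rank ∂_2 = (4 − 3) − 0 = 1, and there is no ∂_2, so H_1 = Z.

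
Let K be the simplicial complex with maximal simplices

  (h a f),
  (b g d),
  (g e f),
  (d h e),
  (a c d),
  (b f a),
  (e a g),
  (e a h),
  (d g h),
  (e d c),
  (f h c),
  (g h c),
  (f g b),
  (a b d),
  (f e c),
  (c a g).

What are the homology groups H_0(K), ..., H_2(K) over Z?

K has 8 vertices, 24 edges, 16 triangles.
rank ∂_0 = 0, rank ∂_1 = 7 ⇒ b_0 = 8 − 0 − 7 = 1; all invariant factors of ∂_1 are 1 so no torsion. So H_0 ≅ Z.
rank ∂_1 = 7, rank ∂_2 = 15 ⇒ b_1 = 24 − 7 − 15 = 2; all invariant factors of ∂_2 are 1 so no torsion. So H_1 ≅ Z^2.
rank ∂_2 = 15, rank ∂_3 = 0 ⇒ b_2 = 16 − 15 − 0 = 1. So H_2 ≅ Z.

H_0 = Z,  H_1 = Z^2,  H_2 = Z.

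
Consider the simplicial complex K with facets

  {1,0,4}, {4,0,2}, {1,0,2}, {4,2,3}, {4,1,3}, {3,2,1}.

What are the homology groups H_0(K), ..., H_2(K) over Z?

Take the total order 0 < 1 < 2 < 3 < 4 on the vertex set. Then K (dimension 2) consists of the simplices:

  0-simplices (5): [0], [1], [2], [3], [4]
  1-simplices (9): [0,1], [0,2], [0,4], [1,2], [1,3], [1,4], [2,3], [2,4], [3,4]
  2-simplices (6): [0,1,2], [0,1,4], [0,2,4], [1,2,3], [1,3,4], [2,3,4]

Hence C_0 ≅ Z^5, C_1 ≅ Z^9, C_2 ≅ Z^6.

∂_1: C_1 → C_0 is given by ∂[p,q] = [q] − [p].
The resulting 5×9 matrix has rank 4, and its Smith normal form has invariant factors (1,1,1,1).

∂_2: C_2 → C_1 acts by ∂[p,q,r] = [q,r] − [p,r] + [p,q]. For instance
  ∂[0,1,4] = [1,4] − [0,4] + [0,1],
  ∂[0,2,4] = [2,4] − [0,4] + [0,2].
The resulting 9×6 matrix has rank 5, and its Smith normal form has invariant factors (1,1,1,1,1).

Reading off H_k = ker ∂_k / im ∂_{k+1}:

  H_0: rank C_0 − rank ∂_1 = 5 − 4 = 1, and the invariant factors of ∂_1 are all 1, so H_0 = Z.
  H_1: rank ker ∂_1 − rank ∂_2 = (9 − 4) − 5 = 0, and the invariant factors of ∂_2 are all 1, so H_1 = 0.
  H_2: rank ker ∂_2 − rank ∂_3 = (6 − 5) − 0 = 1, and there is no ∂_3, so H_2 = Z.

H_0 ≅ Z,  H_1 = 0,  H_2 ≅ Z.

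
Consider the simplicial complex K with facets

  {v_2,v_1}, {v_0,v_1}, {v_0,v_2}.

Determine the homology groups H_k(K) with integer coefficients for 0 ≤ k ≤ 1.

H_0 = Z,  H_1 = Z.

Fix the vertex order v_0 < v_1 < v_2 and write every simplex with vertices in increasing order. Then dim K = 1 and the simplices of K are:

  0-simplices (3): [v_0], [v_1], [v_2]
  1-simplices (3): [v_0,v_1], [v_0,v_2], [v_1,v_2]

Hence C_0 ≅ Z^3, C_1 ≅ Z^3.

The boundary map ∂_1: C_1 → C_0 sends each edge [p,q] (with p < q) to q − p. For instance
  ∂[v_0,v_1] = [v_1] − [v_0].
This gives a 3×3 integer matrix of rank 2; reducing to Smith normal form yields diagonal entries (1,1).

Reading off H_k = ker ∂_k / im ∂_{k+1}:

  H_0: rank C_0 − rank ∂_1 = 3 − 2 = 1, and the invariant factors of ∂_1 are all 1, so H_0 = Z.
  H_1: rank ker ∂_1 − rank ∂_2 = (3 − 2) − 0 = 1, and there is no ∂_2, so H_1 = Z.

As a check, the Euler characteristic is 3 − 3 = 0, which agrees with 1 − 1 = 0.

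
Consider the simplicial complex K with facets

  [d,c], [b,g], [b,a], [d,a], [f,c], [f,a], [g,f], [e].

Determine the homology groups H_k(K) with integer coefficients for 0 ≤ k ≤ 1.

H_0 = Z^2,  H_1 = Z^2.

K has 7 vertices, 7 edges.
rank ∂_0 = 0, rank ∂_1 = 5 ⇒ b_0 = 7 − 0 − 5 = 2; all invariant factors of ∂_1 are 1 so no torsion. So H_0 = Z^2.
rank ∂_1 = 5, rank ∂_2 = 0 ⇒ b_1 = 7 − 5 − 0 = 2. So H_1 = Z^2.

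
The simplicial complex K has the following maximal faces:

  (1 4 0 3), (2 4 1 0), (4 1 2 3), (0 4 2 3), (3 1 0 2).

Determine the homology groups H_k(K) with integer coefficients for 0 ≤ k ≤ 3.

H_0 ≅ Z,  H_1 = 0,  H_2 = 0,  H_3 ≅ Z.

Take the total order 0 < 1 < 2 < 3 < 4 on the vertex set. Then K (dimension 3) consists of the simplices:

  0-simplices (5): [0], [1], [2], [3], [4]
  1-simplices (10): [0,1], [0,2], [0,3], [0,4], [1,2], [1,3], [1,4], [2,3], [2,4], [3,4]
  2-simplices (10): [0,1,2], [0,1,3], [0,1,4], [0,2,3], [0,2,4], [0,3,4], [1,2,3], [1,2,4], [1,3,4], [2,3,4]
  3-simplices (5): [0,1,2,3], [0,1,2,4], [0,1,3,4], [0,2,3,4], [1,2,3,4]

giving chain groups C_0 ≅ Z^5, C_1 ≅ Z^10, C_2 ≅ Z^10, C_3 ≅ Z^5.

The boundary map ∂_1: C_1 → C_0 is given by ∂[p,q] = [q] − [p]. For instance
  ∂[0,1] = [1] − [0].
This gives a 5×10 integer matrix of rank 4; reducing to Smith normal form yields diagonal entries (1,1,1,1).

∂_2: C_2 → C_1 acts by ∂[p,q,r] = [q,r] − [p,r] + [p,q]. For instance
  ∂[0,2,3] = [2,3] − [0,3] + [0,2],
  ∂[0,1,4] = [1,4] − [0,4] + [0,1].
The resulting 10×10 matrix has rank 6, and its Smith normal form has invariant factors (1,1,1,1,1,1).

Boundary ∂_3: C_3 → C_2 sends each 3-simplex σ to the alternating sum Σ_i (−1)^i (σ with its i-th vertex removed). For instance
  ∂[0,1,2,3] = [1,2,3] − [0,2,3] + [0,1,3] − [0,1,2],
  ∂[1,2,3,4] = [2,3,4] − [1,3,4] + [1,2,4] − [1,2,3].
The 10×5 boundary matrix has rank 4 and Smith normal form diag(1,1,1,1).

Now H_k = ker ∂_k / im ∂_{k+1}, so:

  H_0: rank C_0 − rank ∂_1 = 5 − 4 = 1, and the invariant factors of ∂_1 are all 1, so H_0 = Z.
  H_1: rank ker ∂_1 − rank ∂_2 = (10 − 4) − 6 = 0, and the invariant factors of ∂_2 are all 1, so H_1 = 0.
  H_2: rank ker ∂_2 − rank ∂_3 = (10 − 6) − 4 = 0, and the invariant factors of ∂_3 are all 1, so H_2 = 0.
  H_3: rank ker ∂_3 − rank ∂_4 = (5 − 4) − 0 = 1, and there is no ∂_4, so H_3 = Z.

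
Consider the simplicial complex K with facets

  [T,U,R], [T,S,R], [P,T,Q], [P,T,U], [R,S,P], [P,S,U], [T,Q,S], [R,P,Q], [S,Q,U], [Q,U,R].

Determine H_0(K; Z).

Order the vertices as P < Q < R < S < T < U. Listing each simplex with vertices in this order, K has dimension 2 with simplices:

  0-simplices (6): P, Q, R, S, T, U
  1-simplices (15): PQ, PR, PS, PT, PU, QR, QS, QT, QU, RS, RT, RU, ST, SU, TU
  2-simplices (10): PQR, PQT, PRS, PSU, PTU, QRU, QST, QSU, RST, RTU

Hence C_0 ≅ Z^6, C_1 ≅ Z^15, C_2 ≅ Z^10.

Boundary ∂_1: C_1 → C_0 sends each edge [p,q] (with p < q) to q − p.
The resulting 6×15 matrix has rank 5, and its Smith normal form has invariant factors (1,1,1,1,1).

Boundary ∂_2: C_2 → C_1 sends each 2-simplex [p,q,r] to [q,r] − [p,r] + [p,q]. For instance
  ∂RTU = TU − RU + RT,
  ∂QRU = RU − QU + QR.
As a 15×10 matrix over Z this has rank 10, with invariant factors (1,1,1,1,1,1,1,1,1,2).

Computing H_k = (kernel of ∂_k) / (image of ∂_{k+1}):

  H_0: rank C_0 − rank ∂_1 = 6 − 5 = 1, and the invariant factors of ∂_1 are all 1, so H_0 = Z.

(K is a triangulation of the real projective plane RP^2.)

H_0 ≅ Z.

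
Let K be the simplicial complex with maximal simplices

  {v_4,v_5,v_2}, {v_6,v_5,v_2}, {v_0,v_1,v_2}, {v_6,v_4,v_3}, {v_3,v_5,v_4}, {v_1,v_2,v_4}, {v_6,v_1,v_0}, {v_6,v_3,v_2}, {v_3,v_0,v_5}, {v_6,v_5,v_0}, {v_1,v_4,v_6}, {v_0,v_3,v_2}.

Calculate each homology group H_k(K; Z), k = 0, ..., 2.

K has 7 vertices, 18 edges, 12 triangles.
rank ∂_0 = 0, rank ∂_1 = 6 ⇒ b_0 = 7 − 0 − 6 = 1; all invariant factors of ∂_1 are 1 so no torsion. So H_0 = Z.
rank ∂_1 = 6, rank ∂_2 = 12 ⇒ b_1 = 18 − 6 − 12 = 0; ∂_2 has invariant factor(s) [2] giving torsion. So H_1 = Z/2.
rank ∂_2 = 12, rank ∂_3 = 0 ⇒ b_2 = 12 − 12 − 0 = 0. So H_2 = 0.

H_0 = Z,  H_1 = Z/2,  H_2 = 0.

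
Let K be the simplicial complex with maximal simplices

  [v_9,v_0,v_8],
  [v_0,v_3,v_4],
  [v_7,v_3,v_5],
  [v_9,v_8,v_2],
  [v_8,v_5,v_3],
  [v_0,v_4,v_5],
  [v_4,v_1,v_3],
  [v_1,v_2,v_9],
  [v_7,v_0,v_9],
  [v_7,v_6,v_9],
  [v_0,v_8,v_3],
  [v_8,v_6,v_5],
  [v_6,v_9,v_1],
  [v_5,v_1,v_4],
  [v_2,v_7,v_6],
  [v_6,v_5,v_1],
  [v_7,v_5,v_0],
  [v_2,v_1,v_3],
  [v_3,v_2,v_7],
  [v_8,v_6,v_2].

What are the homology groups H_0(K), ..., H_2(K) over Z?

H_0 ≅ Z,  H_1 ≅ Z × Z/2,  H_2 = 0.

Order the vertices as v_0 < v_1 < v_2 < v_3 < v_4 < v_5 < v_6 < v_7 < v_8 < v_9. Listing each simplex with vertices in this order, K has dimension 2 with simplices:

  0-simplices (10): [v_0], [v_1], [v_2], [v_3], [v_4], [v_5], [v_6], [v_7], [v_8], [v_9]
  1-simplices (30): (30 of them)
  2-simplices (20): (20 of them)

Hence C_0 ≅ Z^10, C_1 ≅ Z^30, C_2 ≅ Z^20.

Boundary ∂_1: C_1 → C_0 sends each edge [p,q] (with p < q) to q − p.
The resulting 10×30 matrix has rank 9, and its Smith normal form has invariant factors (1,1,1,1,1,1,1,1,1).

The boundary map ∂_2: C_2 → C_1 maps a triangle to the signed sum of its edges. For instance
  ∂[v_0,v_7,v_9] = [v_7,v_9] − [v_0,v_9] + [v_0,v_7],
  ∂[v_0,v_3,v_8] = [v_3,v_8] − [v_0,v_8] + [v_0,v_3].
The 30×20 boundary matrix has rank 20 and Smith normal form diag(1,1,1,1,1,1,1,1,1,1,1,1,1,1,1,1,1,1,1,2).

Now H_k = ker ∂_k / im ∂_{k+1}, so:

  H_0: rank C_0 − rank ∂_1 = 10 − 9 = 1, and the invariant factors of ∂_1 are all 1, so H_0 ≅ Z.
  H_1: rank ker ∂_1 − rank ∂_2 = (30 − 9) − 20 = 1, and ∂_2 has invariant factor 2 > 1, so H_1 ≅ Z × Z/2.
  H_2: rank ker ∂_2 − rank ∂_3 = (20 − 20) − 0 = 0, and there is no ∂_3, so H_2 ≅ 0.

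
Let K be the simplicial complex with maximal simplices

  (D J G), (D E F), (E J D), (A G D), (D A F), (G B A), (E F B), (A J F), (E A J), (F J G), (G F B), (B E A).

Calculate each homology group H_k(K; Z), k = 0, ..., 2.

We work with the vertex ordering A < B < D < E < F < G < J. The simplices of K, each written with vertices in increasing order, are:

  0-simplices (7): A, B, D, E, F, G, J
  1-simplices (18): AB, AD, AE, AF, AG, AJ, BE, BF, BG, DE, DF, DG, DJ, EF, EJ, FG, FJ, GJ
  2-simplices (12): ABE, ABG, ADF, ADG, AEJ, AFJ, BEF, BFG, DEF, DEJ, DGJ, FGJ

Hence C_0 ≅ Z^7, C_1 ≅ Z^18, C_2 ≅ Z^12.

Boundary ∂_1: C_1 → C_0 is given by ∂[p,q] = [q] − [p]. For instance
  ∂DE = E − D.
The resulting 7×18 matrix has rank 6, and its Smith normal form has invariant factors (1,1,1,1,1,1).

∂_2: C_2 → C_1 maps a triangle to the signed sum of its edges. For instance
  ∂AEJ = EJ − AJ + AE,
  ∂ABE = BE − AE + AB.
This gives a 18×12 integer matrix of rank 12; reducing to Smith normal form yields diagonal entries (1,1,1,1,1,1,1,1,1,1,1,2).

Computing H_k = (kernel of ∂_k) / (image of ∂_{k+1}):

  H_0: rank C_0 − rank ∂_1 = 7 − 6 = 1, and the invariant factors of ∂_1 are all 1, so H_0 = Z.
  H_1: rank ker ∂_1 − rank ∂_2 = (18 − 6) − 12 = 0, and ∂_2 has invariant factor 2 > 1, so H_1 = Z/2.
  H_2: rank ker ∂_2 − rank ∂_3 = (12 − 12) − 0 = 0, and there is no ∂_3, so H_2 = 0.

H_0 = Z,  H_1 = Z/2,  H_2 = 0.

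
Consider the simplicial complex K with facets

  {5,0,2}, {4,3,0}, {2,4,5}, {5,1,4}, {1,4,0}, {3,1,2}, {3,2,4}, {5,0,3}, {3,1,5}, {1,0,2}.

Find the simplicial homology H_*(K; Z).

Take the total order 0 < 1 < 2 < 3 < 4 < 5 on the vertex set. Then K (dimension 2) consists of the simplices:

  0-simplices (6): [0], [1], [2], [3], [4], [5]
  1-simplices (15): [0,1], [0,2], [0,3], [0,4], [0,5], [1,2], [1,3], [1,4], [1,5], [2,3], [2,4], [2,5], [3,4], [3,5], [4,5]
  2-simplices (10): [0,1,2], [0,1,4], [0,2,5], [0,3,4], [0,3,5], [1,2,3], [1,3,5], [1,4,5], [2,3,4], [2,4,5]

giving chain groups C_0 ≅ Z^6, C_1 ≅ Z^15, C_2 ≅ Z^10.

Boundary ∂_1: C_1 → C_0 sends each edge [p,q] (with p < q) to q − p.
This gives a 6×15 integer matrix of rank 5; reducing to Smith normal form yields diagonal entries (1,1,1,1,1).

Boundary ∂_2: C_2 → C_1 maps a triangle to the signed sum of its edges. For instance
  ∂[1,2,3] = [2,3] − [1,3] + [1,2],
  ∂[0,3,5] = [3,5] − [0,5] + [0,3].
The 15×10 boundary matrix has rank 10 and Smith normal form diag(1,1,1,1,1,1,1,1,1,2).

Reading off H_k = ker ∂_k / im ∂_{k+1}:

  H_0: rank C_0 − rank ∂_1 = 6 − 5 = 1, and the invariant factors of ∂_1 are all 1, so H_0 = Z.
  H_1: rank ker ∂_1 − rank ∂_2 = (15 − 5) − 10 = 0, and ∂_2 has invariant factor 2 > 1, so H_1 = Z/2.
  H_2: rank ker ∂_2 − rank ∂_3 = (10 − 10) − 0 = 0, and there is no ∂_3, so H_2 = 0.

As a check, the Euler characteristic is 6 − 15 + 10 = 1, which agrees with 1 − 0 + 0 = 1.
(K is a triangulation of the real projective plane RP^2.)

H_0 ≅ Z,  H_1 ≅ Z/2,  H_2 = 0.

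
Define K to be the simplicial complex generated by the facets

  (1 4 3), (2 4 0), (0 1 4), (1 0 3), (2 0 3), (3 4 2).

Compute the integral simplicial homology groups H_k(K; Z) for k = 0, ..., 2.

Take the total order 0 < 1 < 2 < 3 < 4 on the vertex set. Then K (dimension 2) consists of the simplices:

  0-simplices (5): [0], [1], [2], [3], [4]
  1-simplices (9): [0,1], [0,2], [0,3], [0,4], [1,3], [1,4], [2,3], [2,4], [3,4]
  2-simplices (6): [0,1,3], [0,1,4], [0,2,3], [0,2,4], [1,3,4], [2,3,4]

so the chain groups are C_0 ≅ Z^5, C_1 ≅ Z^9, C_2 ≅ Z^6.

Boundary ∂_1: C_1 → C_0 maps an edge to its endpoints' difference, ∂[p,q] = q − p. For instance
  ∂[1,4] = [4] − [1].
The 5×9 boundary matrix has rank 4 and Smith normal form diag(1,1,1,1).

The boundary map ∂_2: C_2 → C_1 maps a triangle to the signed sum of its edges. For instance
  ∂[0,2,4] = [2,4] − [0,4] + [0,2],
  ∂[0,1,4] = [1,4] − [0,4] + [0,1].
The 9×6 boundary matrix has rank 5 and Smith normal form diag(1,1,1,1,1).

Now H_k = ker ∂_k / im ∂_{k+1}, so:

  H_0: rank C_0 − rank ∂_1 = 5 − 4 = 1, and the invariant factors of ∂_1 are all 1, so H_0 ≅ Z.
  H_1: rank ker ∂_1 − rank ∂_2 = (9 − 4) − 5 = 0, and the invariant factors of ∂_2 are all 1, so H_1 ≅ 0.
  H_2: rank ker ∂_2 − rank ∂_3 = (6 − 5) − 0 = 1, and there is no ∂_3, so H_2 ≅ Z.

H_0 ≅ Z,  H_1 = 0,  H_2 ≅ Z.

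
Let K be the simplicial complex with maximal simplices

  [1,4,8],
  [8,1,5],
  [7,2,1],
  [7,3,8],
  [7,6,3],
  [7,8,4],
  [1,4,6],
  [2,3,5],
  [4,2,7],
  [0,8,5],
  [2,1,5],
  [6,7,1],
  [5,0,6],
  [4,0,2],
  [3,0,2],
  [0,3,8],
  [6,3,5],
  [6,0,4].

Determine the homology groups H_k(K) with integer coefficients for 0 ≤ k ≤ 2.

H_0 ≅ Z,  H_1 ≅ Z × Z/2,  H_2 = 0.

We work with the vertex ordering 0 < 1 < 2 < 3 < 4 < 5 < 6 < 7 < 8. The simplices of K, each written with vertices in increasing order, are:

  0-simplices (9): [0], [1], [2], [3], [4], [5], [6], [7], [8]
  1-simplices (27): (27 of them)
  2-simplices (18): [0,2,3], [0,2,4], [0,3,8], [0,4,6], [0,5,6], [0,5,8], [1,2,5], [1,2,7], [1,4,6], [1,4,8], [1,5,8], [1,6,7], [2,3,5], [2,4,7], [3,5,6], [3,6,7], [3,7,8], [4,7,8]

Hence C_0 ≅ Z^9, C_1 ≅ Z^27, C_2 ≅ Z^18.

Boundary ∂_1: C_1 → C_0 sends each edge [p,q] (with p < q) to q − p. For instance
  ∂[6,7] = [7] − [6].
As a 9×27 matrix over Z this has rank 8, with invariant factors (1,1,1,1,1,1,1,1).

∂_2: C_2 → C_1 acts by ∂[p,q,r] = [q,r] − [p,r] + [p,q]. For instance
  ∂[2,4,7] = [4,7] − [2,7] + [2,4],
  ∂[4,7,8] = [7,8] − [4,8] + [4,7].
The 27×18 boundary matrix has rank 18 and Smith normal form diag(1,1,1,1,1,1,1,1,1,1,1,1,1,1,1,1,1,2).

Computing H_k = (kernel of ∂_k) / (image of ∂_{k+1}):

  H_0: rank C_0 − rank ∂_1 = 9 − 8 = 1, and the invariant factors of ∂_1 are all 1, so H_0 ≅ Z.
  H_1: rank ker ∂_1 − rank ∂_2 = (27 − 8) − 18 = 1, and ∂_2 has invariant factor 2 > 1, so H_1 ≅ Z × Z/2.
  H_2: rank ker ∂_2 − rank ∂_3 = (18 − 18) − 0 = 0, and there is no ∂_3, so H_2 ≅ 0.

(K is a triangulation of the Klein bottle.)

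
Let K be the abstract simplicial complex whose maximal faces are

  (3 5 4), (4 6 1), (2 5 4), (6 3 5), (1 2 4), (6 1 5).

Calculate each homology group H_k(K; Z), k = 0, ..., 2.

We work with the vertex ordering 1 < 2 < 3 < 4 < 5 < 6. The simplices of K, each written with vertices in increasing order, are:

  0-simplices (6): [1], [2], [3], [4], [5], [6]
  1-simplices (12): [1,2], [1,4], [1,5], [1,6], [2,4], [2,5], [3,4], [3,5], [3,6], [4,5], [4,6], [5,6]
  2-simplices (6): [1,2,4], [1,4,6], [1,5,6], [2,4,5], [3,4,5], [3,5,6]

so the chain groups are C_0 ≅ Z^6, C_1 ≅ Z^12, C_2 ≅ Z^6.

∂_1: C_1 → C_0 maps an edge to its endpoints' difference, ∂[p,q] = q − p. For instance
  ∂[4,6] = [6] − [4].
This gives a 6×12 integer matrix of rank 5; reducing to Smith normal form yields diagonal entries (1,1,1,1,1).

The boundary map ∂_2: C_2 → C_1 maps a triangle to the signed sum of its edges. For instance
  ∂[3,4,5] = [4,5] − [3,5] + [3,4],
  ∂[2,4,5] = [4,5] − [2,5] + [2,4].
The resulting 12×6 matrix has rank 6, and its Smith normal form has invariant factors (1,1,1,1,1,1).

Now H_k = ker ∂_k / im ∂_{k+1}, so:

  H_0: rank C_0 − rank ∂_1 = 6 − 5 = 1, and the invariant factors of ∂_1 are all 1, so H_0 ≅ Z.
  H_1: rank ker ∂_1 − rank ∂_2 = (12 − 5) − 6 = 1, and the invariant factors of ∂_2 are all 1, so H_1 ≅ Z.
  H_2: rank ker ∂_2 − rank ∂_3 = (6 − 6) − 0 = 0, and there is no ∂_3, so H_2 ≅ 0.

As a check, the Euler characteristic is 6 − 12 + 6 = 0, which agrees with 1 − 1 + 0 = 0.

H_0 = Z,  H_1 = Z,  H_2 = 0.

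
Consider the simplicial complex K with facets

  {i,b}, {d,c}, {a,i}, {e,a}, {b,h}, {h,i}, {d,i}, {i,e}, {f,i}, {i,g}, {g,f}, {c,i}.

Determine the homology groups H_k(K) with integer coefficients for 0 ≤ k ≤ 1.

K has 9 vertices, 12 edges.
rank ∂_0 = 0, rank ∂_1 = 8 ⇒ b_0 = 9 − 0 − 8 = 1; all invariant factors of ∂_1 are 1 so no torsion. So H_0 = Z.
rank ∂_1 = 8, rank ∂_2 = 0 ⇒ b_1 = 12 − 8 − 0 = 4. So H_1 = Z^4.

H_0 = Z,  H_1 = Z^4.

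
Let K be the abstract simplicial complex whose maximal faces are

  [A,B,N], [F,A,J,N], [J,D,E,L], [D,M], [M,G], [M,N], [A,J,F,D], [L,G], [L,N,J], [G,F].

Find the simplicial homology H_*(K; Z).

Take the total order A < B < D < E < F < G < J < L < M < N on the vertex set. Then K (dimension 3) consists of the simplices:

  0-simplices (10): A, B, D, E, F, G, J, L, M, N
  1-simplices (22): AB, AD, AF, AJ, AN, BN, DE, DF, DJ, DL, DM, EJ, EL, FG, FJ, FN, GL, GM, JL, JN, LN, MN
  2-simplices (13): ABN, ADF, ADJ, AFJ, AFN, AJN, DEJ, DEL, DFJ, DJL, EJL, FJN, JLN
  3-simplices (3): ADFJ, AFJN, DEJL

Hence C_0 ≅ Z^10, C_1 ≅ Z^22, C_2 ≅ Z^13, C_3 ≅ Z^3.

∂_1: C_1 → C_0 sends each edge [p,q] (with p < q) to q − p.
The resulting 10×22 matrix has rank 9, and its Smith normal form has invariant factors (1,1,1,1,1,1,1,1,1).

Boundary ∂_2: C_2 → C_1 acts by ∂[p,q,r] = [q,r] − [p,r] + [p,q]. For instance
  ∂ADF = DF − AF + AD,
  ∂DEJ = EJ − DJ + DE.
The resulting 22×13 matrix has rank 10, and its Smith normal form has invariant factors (1,1,1,1,1,1,1,1,1,1).

The boundary map ∂_3: C_3 → C_2 sends each 3-simplex σ to the alternating sum Σ_i (−1)^i (σ with its i-th vertex removed). For instance
  ∂DEJL = EJL − DJL + DEL − DEJ,
  ∂AFJN = FJN − AJN + AFN − AFJ.
The resulting 13×3 matrix has rank 3, and its Smith normal form has invariant factors (1,1,1).

Reading off H_k = ker ∂_k / im ∂_{k+1}:

  H_0: rank C_0 − rank ∂_1 = 10 − 9 = 1, and the invariant factors of ∂_1 are all 1, so H_0 = Z.
  H_1: rank ker ∂_1 − rank ∂_2 = (22 − 9) − 10 = 3, and the invariant factors of ∂_2 are all 1, so H_1 = Z^3.
  H_2: rank ker ∂_2 − rank ∂_3 = (13 − 10) − 3 = 0, and the invariant factors of ∂_3 are all 1, so H_2 = 0.
  H_3: rank ker ∂_3 − rank ∂_4 = (3 − 3) − 0 = 0, and there is no ∂_4, so H_3 = 0.

As a check, the Euler characteristic is 10 − 22 + 13 − 3 = -2, which agrees with 1 − 3 + 0 − 0 = -2.

H_0 ≅ Z,  H_1 ≅ Z^3,  H_2 = 0,  H_3 = 0.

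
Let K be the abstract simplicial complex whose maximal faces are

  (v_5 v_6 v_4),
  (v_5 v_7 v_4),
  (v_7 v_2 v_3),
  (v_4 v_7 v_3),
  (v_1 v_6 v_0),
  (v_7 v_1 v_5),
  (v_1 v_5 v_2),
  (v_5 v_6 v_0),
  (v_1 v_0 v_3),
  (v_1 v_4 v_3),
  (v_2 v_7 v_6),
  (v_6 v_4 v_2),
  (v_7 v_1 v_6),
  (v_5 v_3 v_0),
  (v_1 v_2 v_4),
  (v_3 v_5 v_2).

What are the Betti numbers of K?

b_0 = 1, b_1 = 2, b_2 = 1.

Fix the vertex order v_0 < v_1 < v_2 < v_3 < v_4 < v_5 < v_6 < v_7 and write every simplex with vertices in increasing order. Then dim K = 2 and the simplices of K are:

  0-simplices (8): [v_0], [v_1], [v_2], [v_3], [v_4], [v_5], [v_6], [v_7]
  1-simplices (24): (24 of them)
  2-simplices (16): (16 of them)

so the chain groups are C_0 ≅ Z^8, C_1 ≅ Z^24, C_2 ≅ Z^16.

Boundary ∂_1: C_1 → C_0 maps an edge to its endpoints' difference, ∂[p,q] = q − p. For instance
  ∂[v_1,v_6] = [v_6] − [v_1].
The 8×24 boundary matrix has rank 7 and Smith normal form diag(1,1,1,1,1,1,1).

The boundary map ∂_2: C_2 → C_1 sends each 2-simplex [p,q,r] to [q,r] − [p,r] + [p,q]. For instance
  ∂[v_1,v_2,v_5] = [v_2,v_5] − [v_1,v_5] + [v_1,v_2],
  ∂[v_0,v_1,v_6] = [v_1,v_6] − [v_0,v_6] + [v_0,v_1].
The 24×16 boundary matrix has rank 15 and Smith normal form diag(1,1,1,1,1,1,1,1,1,1,1,1,1,1,1).

Computing H_k = (kernel of ∂_k) / (image of ∂_{k+1}):

  H_0: rank C_0 − rank ∂_1 = 8 − 7 = 1, and the invariant factors of ∂_1 are all 1, so H_0 ≅ Z.
  H_1: rank ker ∂_1 − rank ∂_2 = (24 − 7) − 15 = 2, and the invariant factors of ∂_2 are all 1, so H_1 ≅ Z^2.
  H_2: rank ker ∂_2 − rank ∂_3 = (16 − 15) − 0 = 1, and there is no ∂_3, so H_2 ≅ Z.

Hence the Betti numbers are b_0 = 1, b_1 = 2, b_2 = 1.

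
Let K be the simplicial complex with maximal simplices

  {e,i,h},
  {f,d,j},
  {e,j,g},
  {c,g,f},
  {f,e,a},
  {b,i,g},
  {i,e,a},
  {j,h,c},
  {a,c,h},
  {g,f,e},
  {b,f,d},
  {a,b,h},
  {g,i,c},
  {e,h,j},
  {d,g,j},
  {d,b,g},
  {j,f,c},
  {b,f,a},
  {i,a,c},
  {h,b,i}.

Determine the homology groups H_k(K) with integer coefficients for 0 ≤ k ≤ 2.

Take the total order a < b < c < d < e < f < g < h < i < j on the vertex set. Then K (dimension 2) consists of the simplices:

  0-simplices (10): a, b, c, d, e, f, g, h, i, j
  1-simplices (30): ab, ac, ae, af, ah, ai, bd, bf, bg, bh, bi, cf, cg, ch, ci, cj, df, dg, dj, ef, eg, eh, ei, ej, fg, fj, gi, gj, hi, hj
  2-simplices (20): abf, abh, ach, aci, aef, aei, bdf, bdg, bgi, bhi, cfg, cfj, cgi, chj, dfj, dgj, efg, egj, ehi, ehj

Hence C_0 ≅ Z^10, C_1 ≅ Z^30, C_2 ≅ Z^20.

∂_1: C_1 → C_0 sends each edge [p,q] (with p < q) to q − p. For instance
  ∂fg = g − f.
This gives a 10×30 integer matrix of rank 9; reducing to Smith normal form yields diagonal entries (1,1,1,1,1,1,1,1,1).

The boundary map ∂_2: C_2 → C_1 acts by ∂[p,q,r] = [q,r] − [p,r] + [p,q]. For instance
  ∂bdg = dg − bg + bd,
  ∂egj = gj − ej + eg.
As a 30×20 matrix over Z this has rank 20, with invariant factors (1,1,1,1,1,1,1,1,1,1,1,1,1,1,1,1,1,1,1,2).

Computing H_k = (kernel of ∂_k) / (image of ∂_{k+1}):

  H_0: rank C_0 − rank ∂_1 = 10 − 9 = 1, and the invariant factors of ∂_1 are all 1, so H_0 = Z.
  H_1: rank ker ∂_1 − rank ∂_2 = (30 − 9) − 20 = 1, and ∂_2 has invariant factor 2 > 1, so H_1 = Z × Z/2.
  H_2: rank ker ∂_2 − rank ∂_3 = (20 − 20) − 0 = 0, and there is no ∂_3, so H_2 = 0.

As a check, the Euler characteristic is 10 − 30 + 20 = 0, which agrees with 1 − 1 + 0 = 0.
(K is a triangulation of the Klein bottle.)

H_0 = Z,  H_1 = Z × Z/2,  H_2 = 0.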